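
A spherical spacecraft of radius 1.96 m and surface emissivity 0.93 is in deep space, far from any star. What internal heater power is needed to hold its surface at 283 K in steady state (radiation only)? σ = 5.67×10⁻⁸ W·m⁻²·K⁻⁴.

P = εσ·4πr²·T⁴.
4πr² = 48.27 m²; T⁴ = 6.414×10⁹ K⁴.
P = 0.93·5.67×10⁻⁸·48.27·6.414×10⁹.

P ≈ 16300 W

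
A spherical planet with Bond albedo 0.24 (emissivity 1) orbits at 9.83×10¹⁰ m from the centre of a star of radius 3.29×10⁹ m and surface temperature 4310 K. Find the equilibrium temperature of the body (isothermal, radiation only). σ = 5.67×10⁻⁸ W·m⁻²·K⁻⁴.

The star's surface emits σT_*⁴; at distance d the flux is S = σT_*⁴(R_*/d)².
S = 5.67×10⁻⁸·(4310)⁴·(3.29×10⁹/9.83×10¹⁰)² = 21920 W/m².
For an isothermal sphere T⁴ = (1−a)S/(4σ) = 7.344×10¹⁰ K⁴.

T ≈ 521 K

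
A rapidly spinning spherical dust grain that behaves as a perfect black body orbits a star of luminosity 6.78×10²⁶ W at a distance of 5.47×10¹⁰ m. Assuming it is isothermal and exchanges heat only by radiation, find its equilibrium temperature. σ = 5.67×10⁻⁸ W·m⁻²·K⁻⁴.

T ≈ 531 K

First find the stellar flux at distance d: S = L/(4πd²) = 6.78×10²⁶/(4π·(5.47×10¹⁰)²) = 18030 W/m².
For an isothermal sphere, absorbed (1−a)S·πr² = emitted σ·4πr²·T⁴, so T⁴ = (1−a)S/(4σ).
T⁴ = 1.00·18030/(4·5.67×10⁻⁸) = 7.951×10¹⁰ K⁴.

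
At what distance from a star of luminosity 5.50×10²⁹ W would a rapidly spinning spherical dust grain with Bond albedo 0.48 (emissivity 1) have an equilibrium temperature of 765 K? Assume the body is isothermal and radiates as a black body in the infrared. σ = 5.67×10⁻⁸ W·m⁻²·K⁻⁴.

For an isothermal black-emitting sphere, (1−a)S·πr² = σ·4πr²·T⁴ ⇒ S = 4σT⁴/(1−a).
S = 4·5.67×10⁻⁸·(765)⁴/0.520 = 1.494×10⁵ W/m².
Flux falls as S = L/(4πd²), so d = √(L/(4πS)) = √(5.50×10²⁹/(4π·1.494×10⁵)).

d ≈ 5.41×10¹¹ m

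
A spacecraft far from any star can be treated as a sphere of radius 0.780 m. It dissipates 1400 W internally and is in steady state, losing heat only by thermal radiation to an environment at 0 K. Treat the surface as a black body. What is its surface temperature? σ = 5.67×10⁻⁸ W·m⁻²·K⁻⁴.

T ≈ 238 K

Steady state: internal power = radiated power, P = εσA T⁴.
Radiating area A = 4πr² = 7.645 m².
T⁴ = P/(εσA) = 1400/(1.0·5.67×10⁻⁸·7.645) = 3.230×10⁹ K⁴.
T = (3.230×10⁹)^(1/4).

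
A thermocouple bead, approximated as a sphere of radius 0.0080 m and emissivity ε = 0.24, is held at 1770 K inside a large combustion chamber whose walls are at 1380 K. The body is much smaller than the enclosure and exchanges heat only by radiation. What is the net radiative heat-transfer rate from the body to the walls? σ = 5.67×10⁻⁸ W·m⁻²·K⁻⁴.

P_net ≈ 67.7 W

For a small grey body in a large enclosure: P_net = εσA(T_body⁴ − T_wall⁴).
A = 4πr² = 8.042×10⁻⁴ m²; T_body⁴ − T_wall⁴ = 9.815×10¹² − 3.627×10¹² = 6.188×10¹² K⁴.
|P_net| = 0.24·5.67×10⁻⁸·8.042×10⁻⁴·6.188×10¹².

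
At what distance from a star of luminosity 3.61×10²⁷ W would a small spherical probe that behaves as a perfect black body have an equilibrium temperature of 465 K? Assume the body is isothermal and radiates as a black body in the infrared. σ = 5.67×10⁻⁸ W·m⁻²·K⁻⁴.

d ≈ 1.65×10¹¹ m

For an isothermal black-emitting sphere, (1−a)S·πr² = σ·4πr²·T⁴ ⇒ S = 4σT⁴/(1−a).
S = 4·5.67×10⁻⁸·(465)⁴/1.00 = 10600 W/m².
Flux falls as S = L/(4πd²), so d = √(L/(4πS)) = √(3.61×10²⁷/(4π·10600)).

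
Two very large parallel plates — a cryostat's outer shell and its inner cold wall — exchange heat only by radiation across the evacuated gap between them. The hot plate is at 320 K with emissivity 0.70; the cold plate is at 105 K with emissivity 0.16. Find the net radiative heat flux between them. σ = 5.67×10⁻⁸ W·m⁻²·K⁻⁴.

For two infinite grey parallel plates, q = σ(T₁⁴ − T₂⁴)/(1/ε₁ + 1/ε₂ − 1).
T₁⁴ − T₂⁴ = 1.049×10¹⁰ − 1.216×10⁸ = 1.036×10¹⁰ K⁴.
1/ε₁ + 1/ε₂ − 1 = 1.429 + 6.250 − 1 = 6.679.
q = 5.67×10⁻⁸ × 1.036×10¹⁰ / 6.679.

q ≈ 88.0 W/m²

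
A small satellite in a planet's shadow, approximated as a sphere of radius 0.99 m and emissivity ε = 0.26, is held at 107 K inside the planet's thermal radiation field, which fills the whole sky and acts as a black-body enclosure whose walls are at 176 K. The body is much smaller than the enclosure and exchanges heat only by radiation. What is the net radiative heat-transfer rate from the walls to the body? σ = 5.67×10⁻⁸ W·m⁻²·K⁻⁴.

P_net ≈ 150 W

For a small grey body in a large enclosure: P_net = εσA(T_body⁴ − T_wall⁴).
A = 4πr² = 12.32 m²; T_body⁴ − T_wall⁴ = 1.311×10⁸ − 9.595×10⁸ = -8.284×10⁸ K⁴.
|P_net| = 0.26·5.67×10⁻⁸·12.32·8.284×10⁸.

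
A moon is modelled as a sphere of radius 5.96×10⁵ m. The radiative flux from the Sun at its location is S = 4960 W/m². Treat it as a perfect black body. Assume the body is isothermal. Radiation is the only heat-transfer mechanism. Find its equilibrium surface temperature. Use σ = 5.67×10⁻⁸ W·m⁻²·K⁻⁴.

At equilibrium, absorbed power = emitted power.
Absorbing cross-section = πr² = 1.116×10¹² m²; emitting surface = 4πr² = 4.464×10¹² m² (ratio 4).
S·A_cross = εσ·A_surf·T⁴  ⇒  T⁴ = S/(4σ).
T⁴ = 1.00·4960/(4·5.67×10⁻⁸) = 2.187×10¹⁰ K⁴.
T = (2.187×10¹⁰)^(1/4).

T ≈ 385 K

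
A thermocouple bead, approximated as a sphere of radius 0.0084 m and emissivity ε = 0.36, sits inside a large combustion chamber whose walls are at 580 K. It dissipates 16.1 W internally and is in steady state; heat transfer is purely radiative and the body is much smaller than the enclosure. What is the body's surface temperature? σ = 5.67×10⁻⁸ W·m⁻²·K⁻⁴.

For a small grey body in a large enclosure, net radiated power = εσA(T⁴ − T_w⁴).
Steady state: P = εσA(T⁴ − T_w⁴) with A = 4πr² = 8.867×10⁻⁴ m².
T⁴ = P/(εσA) + T_w⁴ = 16.1/(0.36·5.67×10⁻⁸·8.867×10⁻⁴) + (580)⁴
    = 8.896×10¹¹ + 1.132×10¹¹ = 1.003×10¹² K⁴.

T ≈ 1000 K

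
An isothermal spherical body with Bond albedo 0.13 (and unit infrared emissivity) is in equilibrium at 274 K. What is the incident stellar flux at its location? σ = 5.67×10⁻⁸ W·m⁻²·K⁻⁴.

S ≈ 1470 W/m²

(1−a)S·πr² = σ·4πr²·T⁴ ⇒ S = 4σT⁴/(1−a).
S = 4·5.67×10⁻⁸·5.636×10⁹/0.870.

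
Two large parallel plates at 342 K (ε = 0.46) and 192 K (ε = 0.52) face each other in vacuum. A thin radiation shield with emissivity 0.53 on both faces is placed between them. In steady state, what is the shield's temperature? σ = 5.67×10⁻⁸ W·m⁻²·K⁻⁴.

T_s ≈ 292 K

In steady state the net flux on the hot side equals that on the cold side.
σ(T₁⁴−T_s⁴)/D₁ = σ(T_s⁴−T₂⁴)/D₂, with D₁ = 1/ε₁+1/ε_s−1 = 3.061, D₂ = 1/ε_s+1/ε₂−1 = 2.810.
Solve for T_s⁴: T_s⁴ = (D₂·T₁⁴ + D₁·T₂⁴)/(D₁+D₂) = 7.257×10⁹ K⁴.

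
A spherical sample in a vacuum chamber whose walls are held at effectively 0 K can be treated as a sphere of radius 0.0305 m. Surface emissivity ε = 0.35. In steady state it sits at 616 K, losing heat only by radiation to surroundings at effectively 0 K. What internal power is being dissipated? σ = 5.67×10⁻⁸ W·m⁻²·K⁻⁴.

Steady state: P = εσA T⁴.
A = 4πr² = 0.01169 m²; T⁴ = (616)⁴ = 1.440×10¹¹ K⁴.
P = 0.35 × 5.67×10⁻⁸ × 0.01169 × 1.440×10¹¹.

P ≈ 33.4 W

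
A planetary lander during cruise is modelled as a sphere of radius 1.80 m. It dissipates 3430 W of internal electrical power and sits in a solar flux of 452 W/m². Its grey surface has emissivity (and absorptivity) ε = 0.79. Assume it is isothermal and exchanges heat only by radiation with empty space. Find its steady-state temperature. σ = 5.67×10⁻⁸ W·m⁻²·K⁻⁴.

T ≈ 249 K

At steady state, absorbed solar power + internal power = radiated power.
Absorbed: α·S·A_cross = 0.79·452·10.18 = 3635 W (cross-section πr²).
Total input = 3635 + 3430 = 7065 W.
Radiated: εσ·A_surf·T⁴ with A_surf = 4πr² = 40.72 m².
T⁴ = 7065/(0.79·5.67×10⁻⁸·40.72) = 3.874×10⁹ K⁴.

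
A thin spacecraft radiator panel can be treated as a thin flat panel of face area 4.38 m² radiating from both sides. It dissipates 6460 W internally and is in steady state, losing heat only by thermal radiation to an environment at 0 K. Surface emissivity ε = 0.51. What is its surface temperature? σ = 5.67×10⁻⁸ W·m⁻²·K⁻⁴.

T ≈ 400 K

Steady state: internal power = radiated power, P = εσA T⁴.
Radiating area A = 2·4.38 = 8.760 m².
T⁴ = P/(εσA) = 6460/(0.51·5.67×10⁻⁸·8.760) = 2.550×10¹⁰ K⁴.
T = (2.550×10¹⁰)^(1/4).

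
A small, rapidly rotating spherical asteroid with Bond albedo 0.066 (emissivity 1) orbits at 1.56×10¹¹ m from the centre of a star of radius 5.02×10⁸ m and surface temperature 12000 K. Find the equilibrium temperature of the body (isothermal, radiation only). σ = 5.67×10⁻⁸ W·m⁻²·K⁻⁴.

The star's surface emits σT_*⁴; at distance d the flux is S = σT_*⁴(R_*/d)².
S = 5.67×10⁻⁸·(12000)⁴·(5.02×10⁸/1.56×10¹¹)² = 12170 W/m².
For an isothermal sphere T⁴ = (1−a)S/(4σ) = 5.014×10¹⁰ K⁴.

T ≈ 473 K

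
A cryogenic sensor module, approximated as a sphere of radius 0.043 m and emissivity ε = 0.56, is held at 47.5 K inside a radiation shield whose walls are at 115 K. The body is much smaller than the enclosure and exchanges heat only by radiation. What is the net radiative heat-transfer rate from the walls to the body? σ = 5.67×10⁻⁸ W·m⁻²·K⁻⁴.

For a small grey body in a large enclosure: P_net = εσA(T_body⁴ − T_wall⁴).
A = 4πr² = 0.02324 m²; T_body⁴ − T_wall⁴ = 5.091×10⁶ − 1.749×10⁸ = -1.698×10⁸ K⁴.
|P_net| = 0.56·5.67×10⁻⁸·0.02324·1.698×10⁸.

P_net ≈ 0.125 W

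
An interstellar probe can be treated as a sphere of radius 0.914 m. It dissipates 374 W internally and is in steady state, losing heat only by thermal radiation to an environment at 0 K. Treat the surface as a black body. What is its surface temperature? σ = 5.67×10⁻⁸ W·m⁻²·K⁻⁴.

Steady state: internal power = radiated power, P = εσA T⁴.
Radiating area A = 4πr² = 10.50 m².
T⁴ = P/(εσA) = 374/(1.0·5.67×10⁻⁸·10.50) = 6.283×10⁸ K⁴.
T = (6.283×10⁸)^(1/4).

T ≈ 158 K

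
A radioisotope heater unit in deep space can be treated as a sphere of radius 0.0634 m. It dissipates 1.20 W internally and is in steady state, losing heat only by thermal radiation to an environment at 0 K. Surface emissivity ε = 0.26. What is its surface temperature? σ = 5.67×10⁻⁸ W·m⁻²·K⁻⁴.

T ≈ 200 K

Steady state: internal power = radiated power, P = εσA T⁴.
Radiating area A = 4πr² = 0.05051 m².
T⁴ = P/(εσA) = 1.20/(0.26·5.67×10⁻⁸·0.05051) = 1.612×10⁹ K⁴.
T = (1.612×10⁹)^(1/4).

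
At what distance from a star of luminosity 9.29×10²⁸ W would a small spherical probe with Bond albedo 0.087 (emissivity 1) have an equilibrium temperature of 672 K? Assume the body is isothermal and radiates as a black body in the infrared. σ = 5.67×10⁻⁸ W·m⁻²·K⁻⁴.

For an isothermal black-emitting sphere, (1−a)S·πr² = σ·4πr²·T⁴ ⇒ S = 4σT⁴/(1−a).
S = 4·5.67×10⁻⁸·(672)⁴/0.913 = 50660 W/m².
Flux falls as S = L/(4πd²), so d = √(L/(4πS)) = √(9.29×10²⁸/(4π·50660)).

d ≈ 3.82×10¹¹ m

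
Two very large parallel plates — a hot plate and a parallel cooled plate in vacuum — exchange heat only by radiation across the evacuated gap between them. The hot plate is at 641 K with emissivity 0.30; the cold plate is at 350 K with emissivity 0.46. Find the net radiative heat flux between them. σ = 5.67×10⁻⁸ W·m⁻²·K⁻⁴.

For two infinite grey parallel plates, q = σ(T₁⁴ − T₂⁴)/(1/ε₁ + 1/ε₂ − 1).
T₁⁴ − T₂⁴ = 1.688×10¹¹ − 1.501×10¹⁰ = 1.538×10¹¹ K⁴.
1/ε₁ + 1/ε₂ − 1 = 3.333 + 2.174 − 1 = 4.507.
q = 5.67×10⁻⁸ × 1.538×10¹¹ / 4.507.

q ≈ 1930 W/m²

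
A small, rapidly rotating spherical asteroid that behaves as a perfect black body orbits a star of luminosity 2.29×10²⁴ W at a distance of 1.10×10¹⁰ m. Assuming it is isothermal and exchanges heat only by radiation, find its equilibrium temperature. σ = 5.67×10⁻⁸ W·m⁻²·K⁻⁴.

T ≈ 285 K

First find the stellar flux at distance d: S = L/(4πd²) = 2.29×10²⁴/(4π·(1.10×10¹⁰)²) = 1506 W/m².
For an isothermal sphere, absorbed (1−a)S·πr² = emitted σ·4πr²·T⁴, so T⁴ = (1−a)S/(4σ).
T⁴ = 1.00·1506/(4·5.67×10⁻⁸) = 6.640×10⁹ K⁴.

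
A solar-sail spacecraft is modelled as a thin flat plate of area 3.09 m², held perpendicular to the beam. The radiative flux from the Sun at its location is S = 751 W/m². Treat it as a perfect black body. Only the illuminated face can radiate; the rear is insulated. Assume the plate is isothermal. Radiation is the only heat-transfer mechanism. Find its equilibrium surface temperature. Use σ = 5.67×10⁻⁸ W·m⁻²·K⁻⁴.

At equilibrium, absorbed power = emitted power.
Absorbing cross-section = A = 3.090 m²; emitting surface = A = 3.090 m² (ratio 1).
S·A_cross = εσ·A_surf·T⁴  ⇒  T⁴ = S/(1σ).
T⁴ = 1.00·751/(1·5.67×10⁻⁸) = 1.325×10¹⁰ K⁴.
T = (1.325×10¹⁰)^(1/4).

T ≈ 339 K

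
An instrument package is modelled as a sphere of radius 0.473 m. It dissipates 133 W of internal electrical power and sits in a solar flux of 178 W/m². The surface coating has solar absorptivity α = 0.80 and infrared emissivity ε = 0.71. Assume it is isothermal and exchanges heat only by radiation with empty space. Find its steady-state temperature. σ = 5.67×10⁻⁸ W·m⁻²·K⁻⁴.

T ≈ 213 K

At steady state, absorbed solar power + internal power = radiated power.
Absorbed: α·S·A_cross = 0.80·178·0.7029 = 100.1 W (cross-section πr²).
Total input = 100.1 + 133 = 233.1 W.
Radiated: εσ·A_surf·T⁴ with A_surf = 4πr² = 2.811 m².
T⁴ = 233.1/(0.71·5.67×10⁻⁸·2.811) = 2.059×10⁹ K⁴.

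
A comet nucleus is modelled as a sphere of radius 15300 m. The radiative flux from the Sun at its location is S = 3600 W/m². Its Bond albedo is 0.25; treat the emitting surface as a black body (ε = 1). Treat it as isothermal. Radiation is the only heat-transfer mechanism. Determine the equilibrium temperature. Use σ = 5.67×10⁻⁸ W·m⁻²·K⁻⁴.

T ≈ 330 K

At equilibrium, absorbed power = emitted power.
Absorbing cross-section = πr² = 7.354×10⁸ m²; emitting surface = 4πr² = 2.942×10⁹ m² (ratio 4).
(1−a)S·A_cross = εσ·A_surf·T⁴  ⇒  T⁴ = (1−a)S/(4σ).
T⁴ = 0.750·3600/(4·5.67×10⁻⁸) = 1.190×10¹⁰ K⁴.
T = (1.190×10¹⁰)^(1/4).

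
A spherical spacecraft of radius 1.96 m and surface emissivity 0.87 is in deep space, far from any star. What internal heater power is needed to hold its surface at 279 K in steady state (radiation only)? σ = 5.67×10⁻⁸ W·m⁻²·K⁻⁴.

P = εσ·4πr²·T⁴.
4πr² = 48.27 m²; T⁴ = 6.059×10⁹ K⁴.
P = 0.87·5.67×10⁻⁸·48.27·6.059×10⁹.

P ≈ 14400 W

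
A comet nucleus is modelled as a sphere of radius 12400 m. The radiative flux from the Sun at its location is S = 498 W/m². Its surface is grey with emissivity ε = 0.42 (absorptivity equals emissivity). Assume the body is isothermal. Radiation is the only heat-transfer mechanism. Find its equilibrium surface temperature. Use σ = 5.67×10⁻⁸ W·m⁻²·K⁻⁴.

At equilibrium, absorbed power = emitted power.
Absorbing cross-section = πr² = 4.831×10⁸ m²; emitting surface = 4πr² = 1.932×10⁹ m² (ratio 4).
εS·A_cross = εσ·A_surf·T⁴  ⇒  T⁴ = S/(4σ)   (ε cancels).
T⁴ = 498/(4·5.67×10⁻⁸) = 2.196×10⁹ K⁴.
T = (2.196×10⁹)^(1/4).

T ≈ 216 K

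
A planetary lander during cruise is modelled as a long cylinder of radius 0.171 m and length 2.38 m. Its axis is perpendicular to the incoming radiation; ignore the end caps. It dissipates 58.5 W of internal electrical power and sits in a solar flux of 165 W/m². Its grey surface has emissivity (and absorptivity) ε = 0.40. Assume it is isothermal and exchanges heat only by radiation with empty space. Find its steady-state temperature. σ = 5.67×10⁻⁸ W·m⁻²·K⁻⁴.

At steady state, absorbed solar power + internal power = radiated power.
Absorbed: α·S·A_cross = 0.40·165·0.8140 = 53.72 W (cross-section 2rL).
Total input = 53.72 + 58.5 = 112.2 W.
Radiated: εσ·A_surf·T⁴ with A_surf = 2πrL = 2.557 m².
T⁴ = 112.2/(0.40·5.67×10⁻⁸·2.557) = 1.935×10⁹ K⁴.

T ≈ 210 K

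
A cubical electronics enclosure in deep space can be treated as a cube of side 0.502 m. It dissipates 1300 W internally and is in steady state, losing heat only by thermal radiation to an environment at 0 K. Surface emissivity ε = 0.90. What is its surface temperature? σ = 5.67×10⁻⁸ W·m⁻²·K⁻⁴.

Steady state: internal power = radiated power, P = εσA T⁴.
Radiating area A = 6L² = 1.512 m².
T⁴ = P/(εσA) = 1300/(0.90·5.67×10⁻⁸·1.512) = 1.685×10¹⁰ K⁴.
T = (1.685×10¹⁰)^(1/4).

T ≈ 360 K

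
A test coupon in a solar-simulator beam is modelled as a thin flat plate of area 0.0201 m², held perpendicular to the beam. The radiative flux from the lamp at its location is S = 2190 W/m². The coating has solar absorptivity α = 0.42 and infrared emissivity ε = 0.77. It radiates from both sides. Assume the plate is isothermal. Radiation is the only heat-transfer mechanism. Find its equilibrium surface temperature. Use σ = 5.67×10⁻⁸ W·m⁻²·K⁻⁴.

At equilibrium, absorbed power = emitted power.
Absorbing cross-section = A = 0.02010 m²; emitting surface = 2A = 0.04020 m² (ratio 2).
αS·A_cross = εσ·A_surf·T⁴  ⇒  T⁴ = αS/(ε·2σ).
T⁴ = 0.420·2190/(0.77·2·5.67×10⁻⁸) = 1.053×10¹⁰ K⁴.
T = (1.053×10¹⁰)^(1/4).

T ≈ 320 K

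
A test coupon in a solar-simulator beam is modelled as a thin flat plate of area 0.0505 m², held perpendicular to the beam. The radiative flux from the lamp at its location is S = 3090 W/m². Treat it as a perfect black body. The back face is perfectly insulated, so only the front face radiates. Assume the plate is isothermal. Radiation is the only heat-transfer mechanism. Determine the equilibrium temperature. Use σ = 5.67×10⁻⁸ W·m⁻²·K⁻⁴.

At equilibrium, absorbed power = emitted power.
Absorbing cross-section = A = 0.05050 m²; emitting surface = A = 0.05050 m² (ratio 1).
S·A_cross = εσ·A_surf·T⁴  ⇒  T⁴ = S/(1σ).
T⁴ = 1.00·3090/(1·5.67×10⁻⁸) = 5.450×10¹⁰ K⁴.
T = (5.450×10¹⁰)^(1/4).

T ≈ 483 K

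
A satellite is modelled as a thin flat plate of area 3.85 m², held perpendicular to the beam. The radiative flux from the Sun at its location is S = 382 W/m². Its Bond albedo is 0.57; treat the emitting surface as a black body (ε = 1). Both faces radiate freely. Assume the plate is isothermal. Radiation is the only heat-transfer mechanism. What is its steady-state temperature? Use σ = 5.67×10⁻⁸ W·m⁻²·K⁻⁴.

T ≈ 195 K

At equilibrium, absorbed power = emitted power.
Absorbing cross-section = A = 3.850 m²; emitting surface = 2A = 7.700 m² (ratio 2).
(1−a)S·A_cross = εσ·A_surf·T⁴  ⇒  T⁴ = (1−a)S/(2σ).
T⁴ = 0.430·382/(2·5.67×10⁻⁸) = 1.449×10⁹ K⁴.
T = (1.449×10⁹)^(1/4).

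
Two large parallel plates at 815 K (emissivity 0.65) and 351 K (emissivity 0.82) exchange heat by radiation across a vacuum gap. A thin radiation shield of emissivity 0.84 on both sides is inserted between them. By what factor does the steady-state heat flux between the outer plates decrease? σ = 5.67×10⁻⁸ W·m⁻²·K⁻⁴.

factor ≈ 1.79

Without shield: q₀ = σΔ(T⁴)/(1/ε₁+1/ε₂−1) with denominator 1.758.
With shield the two gaps are in series; the resistances add: (1/ε₁+1/ε_s−1)+(1/ε_s+1/ε₂−1) = 1.729+1.410 = 3.139.
Heat-flux ratio q₀/q = 3.139/1.758.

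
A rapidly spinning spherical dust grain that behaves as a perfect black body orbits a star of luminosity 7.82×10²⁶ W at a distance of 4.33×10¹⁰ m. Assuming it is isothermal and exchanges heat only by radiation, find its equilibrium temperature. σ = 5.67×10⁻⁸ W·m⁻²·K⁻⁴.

T ≈ 619 K

First find the stellar flux at distance d: S = L/(4πd²) = 7.82×10²⁶/(4π·(4.33×10¹⁰)²) = 33190 W/m².
For an isothermal sphere, absorbed (1−a)S·πr² = emitted σ·4πr²·T⁴, so T⁴ = (1−a)S/(4σ).
T⁴ = 1.00·33190/(4·5.67×10⁻⁸) = 1.463×10¹¹ K⁴.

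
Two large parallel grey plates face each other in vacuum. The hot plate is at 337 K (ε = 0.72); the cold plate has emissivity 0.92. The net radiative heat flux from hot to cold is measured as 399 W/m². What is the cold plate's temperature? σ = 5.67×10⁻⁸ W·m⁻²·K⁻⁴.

T₂ ≈ 224 K

q = σ(T₁⁴ − T₂⁴)/(1/ε₁ + 1/ε₂ − 1); denominator = 1.476.
T₂⁴ = T₁⁴ − q·(1/ε₁+1/ε₂−1)/σ = 1.290×10¹⁰ − 399·1.476/5.67×10⁻⁸
    = 2.512×10⁹ K⁴.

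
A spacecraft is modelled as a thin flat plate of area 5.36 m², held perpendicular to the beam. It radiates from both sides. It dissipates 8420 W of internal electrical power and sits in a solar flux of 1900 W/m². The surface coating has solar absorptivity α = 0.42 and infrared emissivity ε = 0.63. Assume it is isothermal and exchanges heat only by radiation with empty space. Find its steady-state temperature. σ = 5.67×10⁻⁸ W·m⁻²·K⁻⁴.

T ≈ 427 K

At steady state, absorbed solar power + internal power = radiated power.
Absorbed: α·S·A_cross = 0.42·1900·5.360 = 4277 W (cross-section A).
Total input = 4277 + 8420 = 12700 W.
Radiated: εσ·A_surf·T⁴ with A_surf = 2A = 10.72 m².
T⁴ = 12700/(0.63·5.67×10⁻⁸·10.72) = 3.316×10¹⁰ K⁴.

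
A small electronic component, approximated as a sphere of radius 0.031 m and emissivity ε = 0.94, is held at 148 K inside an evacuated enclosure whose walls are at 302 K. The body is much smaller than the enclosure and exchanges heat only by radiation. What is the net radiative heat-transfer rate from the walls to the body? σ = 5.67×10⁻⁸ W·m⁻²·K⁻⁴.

For a small grey body in a large enclosure: P_net = εσA(T_body⁴ − T_wall⁴).
A = 4πr² = 0.01208 m²; T_body⁴ − T_wall⁴ = 4.798×10⁸ − 8.318×10⁹ = -7.838×10⁹ K⁴.
|P_net| = 0.94·5.67×10⁻⁸·0.01208·7.838×10⁹.

P_net ≈ 5.05 W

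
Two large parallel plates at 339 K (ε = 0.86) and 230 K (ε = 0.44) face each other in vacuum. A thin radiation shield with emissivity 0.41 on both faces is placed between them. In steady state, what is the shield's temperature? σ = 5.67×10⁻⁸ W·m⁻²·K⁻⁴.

T_s ≈ 307 K

In steady state the net flux on the hot side equals that on the cold side.
σ(T₁⁴−T_s⁴)/D₁ = σ(T_s⁴−T₂⁴)/D₂, with D₁ = 1/ε₁+1/ε_s−1 = 2.602, D₂ = 1/ε_s+1/ε₂−1 = 3.712.
Solve for T_s⁴: T_s⁴ = (D₂·T₁⁴ + D₁·T₂⁴)/(D₁+D₂) = 8.918×10⁹ K⁴.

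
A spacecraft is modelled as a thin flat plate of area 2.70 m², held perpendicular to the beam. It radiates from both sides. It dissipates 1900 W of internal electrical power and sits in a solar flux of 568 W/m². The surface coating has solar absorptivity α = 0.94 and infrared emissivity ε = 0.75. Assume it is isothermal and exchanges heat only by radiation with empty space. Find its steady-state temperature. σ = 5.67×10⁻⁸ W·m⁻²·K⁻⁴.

T ≈ 347 K

At steady state, absorbed solar power + internal power = radiated power.
Absorbed: α·S·A_cross = 0.94·568·2.700 = 1442 W (cross-section A).
Total input = 1442 + 1900 = 3342 W.
Radiated: εσ·A_surf·T⁴ with A_surf = 2A = 5.400 m².
T⁴ = 3342/(0.75·5.67×10⁻⁸·5.400) = 1.455×10¹⁰ K⁴.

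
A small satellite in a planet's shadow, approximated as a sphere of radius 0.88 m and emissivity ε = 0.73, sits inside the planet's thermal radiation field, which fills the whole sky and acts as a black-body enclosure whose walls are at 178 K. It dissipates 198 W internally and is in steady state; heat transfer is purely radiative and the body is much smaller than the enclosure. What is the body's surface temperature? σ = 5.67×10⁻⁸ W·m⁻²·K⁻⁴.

T ≈ 197 K

For a small grey body in a large enclosure, net radiated power = εσA(T⁴ − T_w⁴).
Steady state: P = εσA(T⁴ − T_w⁴) with A = 4πr² = 9.731 m².
T⁴ = P/(εσA) + T_w⁴ = 198/(0.73·5.67×10⁻⁸·9.731) + (178)⁴
    = 4.916×10⁸ + 1.004×10⁹ = 1.495×10⁹ K⁴.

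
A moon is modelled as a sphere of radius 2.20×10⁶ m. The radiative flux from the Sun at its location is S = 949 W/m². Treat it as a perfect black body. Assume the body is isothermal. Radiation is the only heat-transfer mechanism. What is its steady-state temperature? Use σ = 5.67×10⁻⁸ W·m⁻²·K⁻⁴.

At equilibrium, absorbed power = emitted power.
Absorbing cross-section = πr² = 1.521×10¹³ m²; emitting surface = 4πr² = 6.082×10¹³ m² (ratio 4).
S·A_cross = εσ·A_surf·T⁴  ⇒  T⁴ = S/(4σ).
T⁴ = 1.00·949/(4·5.67×10⁻⁸) = 4.184×10⁹ K⁴.
T = (4.184×10⁹)^(1/4).

T ≈ 254 K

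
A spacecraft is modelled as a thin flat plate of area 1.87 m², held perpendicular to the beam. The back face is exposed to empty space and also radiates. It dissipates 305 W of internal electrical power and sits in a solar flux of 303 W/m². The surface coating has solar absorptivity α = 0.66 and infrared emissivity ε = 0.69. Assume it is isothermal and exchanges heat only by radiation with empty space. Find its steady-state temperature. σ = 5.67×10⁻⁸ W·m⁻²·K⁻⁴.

T ≈ 261 K

At steady state, absorbed solar power + internal power = radiated power.
Absorbed: α·S·A_cross = 0.66·303·1.870 = 374.0 W (cross-section A).
Total input = 374.0 + 305 = 679.0 W.
Radiated: εσ·A_surf·T⁴ with A_surf = 2A = 3.740 m².
T⁴ = 679.0/(0.69·5.67×10⁻⁸·3.740) = 4.640×10⁹ K⁴.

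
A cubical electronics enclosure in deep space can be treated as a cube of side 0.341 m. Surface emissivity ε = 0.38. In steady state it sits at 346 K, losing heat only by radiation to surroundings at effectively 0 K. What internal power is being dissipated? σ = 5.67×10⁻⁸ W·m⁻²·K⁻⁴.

Steady state: P = εσA T⁴.
A = 6L² = 0.6977 m²; T⁴ = (346)⁴ = 1.433×10¹⁰ K⁴.
P = 0.38 × 5.67×10⁻⁸ × 0.6977 × 1.433×10¹⁰.

P ≈ 215 W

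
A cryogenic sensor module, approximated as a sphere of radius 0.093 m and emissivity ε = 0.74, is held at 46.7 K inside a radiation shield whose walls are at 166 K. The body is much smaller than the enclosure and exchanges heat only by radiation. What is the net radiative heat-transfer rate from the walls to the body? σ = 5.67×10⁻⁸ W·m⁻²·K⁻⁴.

For a small grey body in a large enclosure: P_net = εσA(T_body⁴ − T_wall⁴).
A = 4πr² = 0.1087 m²; T_body⁴ − T_wall⁴ = 4.756×10⁶ − 7.593×10⁸ = -7.546×10⁸ K⁴.
|P_net| = 0.74·5.67×10⁻⁸·0.1087·7.546×10⁸.

P_net ≈ 3.44 W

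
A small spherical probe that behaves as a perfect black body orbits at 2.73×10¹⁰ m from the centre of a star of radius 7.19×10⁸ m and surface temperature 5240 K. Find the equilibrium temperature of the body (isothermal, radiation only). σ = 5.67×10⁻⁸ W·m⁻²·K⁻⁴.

The star's surface emits σT_*⁴; at distance d the flux is S = σT_*⁴(R_*/d)².
S = 5.67×10⁻⁸·(5240)⁴·(7.19×10⁸/2.73×10¹⁰)² = 29650 W/m².
For an isothermal sphere T⁴ = (1−a)S/(4σ) = 1.307×10¹¹ K⁴.

T ≈ 601 K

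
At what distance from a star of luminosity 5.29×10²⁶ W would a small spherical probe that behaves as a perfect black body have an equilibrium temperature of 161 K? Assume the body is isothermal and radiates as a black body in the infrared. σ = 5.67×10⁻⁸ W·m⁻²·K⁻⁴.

For an isothermal black-emitting sphere, (1−a)S·πr² = σ·4πr²·T⁴ ⇒ S = 4σT⁴/(1−a).
S = 4·5.67×10⁻⁸·(161)⁴/1.00 = 152.4 W/m².
Flux falls as S = L/(4πd²), so d = √(L/(4πS)) = √(5.29×10²⁶/(4π·152.4)).

d ≈ 5.26×10¹¹ m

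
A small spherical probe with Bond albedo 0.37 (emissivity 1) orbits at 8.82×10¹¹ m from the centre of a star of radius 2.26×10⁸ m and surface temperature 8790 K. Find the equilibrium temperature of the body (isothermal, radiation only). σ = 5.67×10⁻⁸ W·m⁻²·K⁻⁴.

The star's surface emits σT_*⁴; at distance d the flux is S = σT_*⁴(R_*/d)².
S = 5.67×10⁻⁸·(8790)⁴·(2.26×10⁸/8.82×10¹¹)² = 22.22 W/m².
For an isothermal sphere T⁴ = (1−a)S/(4σ) = 6.173×10⁷ K⁴.

T ≈ 88.6 K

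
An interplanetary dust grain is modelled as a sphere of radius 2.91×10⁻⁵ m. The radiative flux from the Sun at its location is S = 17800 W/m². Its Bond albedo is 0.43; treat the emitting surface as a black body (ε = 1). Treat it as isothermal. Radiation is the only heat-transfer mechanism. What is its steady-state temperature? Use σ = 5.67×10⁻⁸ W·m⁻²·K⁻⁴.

T ≈ 460 K

At equilibrium, absorbed power = emitted power.
Absorbing cross-section = πr² = 2.660×10⁻⁹ m²; emitting surface = 4πr² = 1.064×10⁻⁸ m² (ratio 4).
(1−a)S·A_cross = εσ·A_surf·T⁴  ⇒  T⁴ = (1−a)S/(4σ).
T⁴ = 0.570·17800/(4·5.67×10⁻⁸) = 4.474×10¹⁰ K⁴.
T = (4.474×10¹⁰)^(1/4).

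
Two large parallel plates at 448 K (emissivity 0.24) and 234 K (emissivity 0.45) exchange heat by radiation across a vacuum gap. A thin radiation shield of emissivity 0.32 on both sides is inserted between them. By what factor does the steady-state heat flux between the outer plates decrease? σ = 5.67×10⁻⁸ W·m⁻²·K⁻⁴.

Without shield: q₀ = σΔ(T⁴)/(1/ε₁+1/ε₂−1) with denominator 5.389.
With shield the two gaps are in series; the resistances add: (1/ε₁+1/ε_s−1)+(1/ε_s+1/ε₂−1) = 6.292+4.347 = 10.64.
Heat-flux ratio q₀/q = 10.64/5.389.

factor ≈ 1.97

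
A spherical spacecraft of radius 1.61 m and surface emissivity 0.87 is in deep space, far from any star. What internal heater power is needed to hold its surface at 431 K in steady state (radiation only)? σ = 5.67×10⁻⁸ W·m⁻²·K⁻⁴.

P = εσ·4πr²·T⁴.
4πr² = 32.57 m²; T⁴ = 3.451×10¹⁰ K⁴.
P = 0.87·5.67×10⁻⁸·32.57·3.451×10¹⁰.

P ≈ 55400 W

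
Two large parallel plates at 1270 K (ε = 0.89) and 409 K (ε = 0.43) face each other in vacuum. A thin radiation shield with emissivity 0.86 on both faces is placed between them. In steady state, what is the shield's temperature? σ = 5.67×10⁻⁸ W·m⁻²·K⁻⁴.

In steady state the net flux on the hot side equals that on the cold side.
σ(T₁⁴−T_s⁴)/D₁ = σ(T_s⁴−T₂⁴)/D₂, with D₁ = 1/ε₁+1/ε_s−1 = 1.286, D₂ = 1/ε_s+1/ε₂−1 = 2.488.
Solve for T_s⁴: T_s⁴ = (D₂·T₁⁴ + D₁·T₂⁴)/(D₁+D₂) = 1.724×10¹² K⁴.

T_s ≈ 1150 K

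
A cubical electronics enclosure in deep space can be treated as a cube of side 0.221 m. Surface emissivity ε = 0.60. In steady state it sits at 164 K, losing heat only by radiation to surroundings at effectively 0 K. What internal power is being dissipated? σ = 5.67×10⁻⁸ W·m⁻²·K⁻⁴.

Steady state: P = εσA T⁴.
A = 6L² = 0.2930 m²; T⁴ = (164)⁴ = 7.234×10⁸ K⁴.
P = 0.60 × 5.67×10⁻⁸ × 0.2930 × 7.234×10⁸.

P ≈ 7.21 W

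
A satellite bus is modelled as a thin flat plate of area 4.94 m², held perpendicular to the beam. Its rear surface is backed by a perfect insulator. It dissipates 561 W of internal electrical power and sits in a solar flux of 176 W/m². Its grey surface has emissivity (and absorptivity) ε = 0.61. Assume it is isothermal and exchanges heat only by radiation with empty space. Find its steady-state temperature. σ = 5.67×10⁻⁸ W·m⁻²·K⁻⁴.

At steady state, absorbed solar power + internal power = radiated power.
Absorbed: α·S·A_cross = 0.61·176·4.940 = 530.4 W (cross-section A).
Total input = 530.4 + 561 = 1091 W.
Radiated: εσ·A_surf·T⁴ with A_surf = A = 4.940 m².
T⁴ = 1091/(0.61·5.67×10⁻⁸·4.940) = 6.387×10⁹ K⁴.

T ≈ 283 K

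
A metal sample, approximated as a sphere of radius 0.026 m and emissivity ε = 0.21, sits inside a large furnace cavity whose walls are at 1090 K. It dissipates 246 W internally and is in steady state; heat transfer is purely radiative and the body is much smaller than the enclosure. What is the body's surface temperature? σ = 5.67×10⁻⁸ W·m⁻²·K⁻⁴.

For a small grey body in a large enclosure, net radiated power = εσA(T⁴ − T_w⁴).
Steady state: P = εσA(T⁴ − T_w⁴) with A = 4πr² = 0.008495 m².
T⁴ = P/(εσA) + T_w⁴ = 246/(0.21·5.67×10⁻⁸·0.008495) + (1090)⁴
    = 2.432×10¹² + 1.412×10¹² = 3.844×10¹² K⁴.

T ≈ 1400 K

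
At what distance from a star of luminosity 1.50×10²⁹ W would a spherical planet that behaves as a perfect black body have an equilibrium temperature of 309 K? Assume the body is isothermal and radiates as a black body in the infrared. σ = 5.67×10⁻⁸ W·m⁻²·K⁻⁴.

d ≈ 2.40×10¹² m

For an isothermal black-emitting sphere, (1−a)S·πr² = σ·4πr²·T⁴ ⇒ S = 4σT⁴/(1−a).
S = 4·5.67×10⁻⁸·(309)⁴/1.00 = 2068 W/m².
Flux falls as S = L/(4πd²), so d = √(L/(4πS)) = √(1.50×10²⁹/(4π·2068)).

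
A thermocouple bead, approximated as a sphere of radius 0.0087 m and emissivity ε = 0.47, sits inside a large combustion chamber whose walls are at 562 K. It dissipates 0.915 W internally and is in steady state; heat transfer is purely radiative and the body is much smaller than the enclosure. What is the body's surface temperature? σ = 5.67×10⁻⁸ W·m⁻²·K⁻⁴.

T ≈ 607 K

For a small grey body in a large enclosure, net radiated power = εσA(T⁴ − T_w⁴).
Steady state: P = εσA(T⁴ − T_w⁴) with A = 4πr² = 9.511×10⁻⁴ m².
T⁴ = P/(εσA) + T_w⁴ = 0.915/(0.47·5.67×10⁻⁸·9.511×10⁻⁴) + (562)⁴
    = 3.610×10¹⁰ + 9.976×10¹⁰ = 1.359×10¹¹ K⁴.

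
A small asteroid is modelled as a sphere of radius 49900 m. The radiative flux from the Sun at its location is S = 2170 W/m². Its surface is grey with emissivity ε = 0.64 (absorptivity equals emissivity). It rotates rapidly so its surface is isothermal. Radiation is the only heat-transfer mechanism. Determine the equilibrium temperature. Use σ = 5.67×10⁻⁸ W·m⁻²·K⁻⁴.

At equilibrium, absorbed power = emitted power.
Absorbing cross-section = πr² = 7.823×10⁹ m²; emitting surface = 4πr² = 3.129×10¹⁰ m² (ratio 4).
εS·A_cross = εσ·A_surf·T⁴  ⇒  T⁴ = S/(4σ)   (ε cancels).
T⁴ = 2170/(4·5.67×10⁻⁸) = 9.568×10⁹ K⁴.
T = (9.568×10⁹)^(1/4).

T ≈ 313 K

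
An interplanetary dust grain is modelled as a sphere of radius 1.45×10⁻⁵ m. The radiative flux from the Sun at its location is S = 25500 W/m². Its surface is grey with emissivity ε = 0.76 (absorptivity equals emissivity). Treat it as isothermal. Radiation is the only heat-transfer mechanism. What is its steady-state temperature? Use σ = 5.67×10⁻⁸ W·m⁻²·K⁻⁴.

T ≈ 579 K

At equilibrium, absorbed power = emitted power.
Absorbing cross-section = πr² = 6.605×10⁻¹⁰ m²; emitting surface = 4πr² = 2.642×10⁻⁹ m² (ratio 4).
εS·A_cross = εσ·A_surf·T⁴  ⇒  T⁴ = S/(4σ)   (ε cancels).
T⁴ = 25500/(4·5.67×10⁻⁸) = 1.124×10¹¹ K⁴.
T = (1.124×10¹¹)^(1/4).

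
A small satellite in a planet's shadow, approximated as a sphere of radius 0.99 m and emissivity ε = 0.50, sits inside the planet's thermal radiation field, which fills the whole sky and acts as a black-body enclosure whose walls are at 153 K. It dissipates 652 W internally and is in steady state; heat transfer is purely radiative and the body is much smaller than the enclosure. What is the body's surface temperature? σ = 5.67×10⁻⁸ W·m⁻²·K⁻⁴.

T ≈ 222 K

For a small grey body in a large enclosure, net radiated power = εσA(T⁴ − T_w⁴).
Steady state: P = εσA(T⁴ − T_w⁴) with A = 4πr² = 12.32 m².
T⁴ = P/(εσA) + T_w⁴ = 652/(0.50·5.67×10⁻⁸·12.32) + (153)⁴
    = 1.867×10⁹ + 5.480×10⁸ = 2.415×10⁹ K⁴.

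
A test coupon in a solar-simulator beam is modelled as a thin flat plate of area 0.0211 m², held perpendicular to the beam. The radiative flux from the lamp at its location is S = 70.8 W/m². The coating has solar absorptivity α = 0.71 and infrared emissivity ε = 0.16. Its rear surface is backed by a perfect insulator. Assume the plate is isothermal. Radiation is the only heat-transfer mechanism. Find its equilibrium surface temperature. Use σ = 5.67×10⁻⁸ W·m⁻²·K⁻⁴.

T ≈ 273 K

At equilibrium, absorbed power = emitted power.
Absorbing cross-section = A = 0.02110 m²; emitting surface = A = 0.02110 m² (ratio 1).
αS·A_cross = εσ·A_surf·T⁴  ⇒  T⁴ = αS/(ε·1σ).
T⁴ = 0.710·70.8/(0.16·1·5.67×10⁻⁸) = 5.541×10⁹ K⁴.
T = (5.541×10⁹)^(1/4).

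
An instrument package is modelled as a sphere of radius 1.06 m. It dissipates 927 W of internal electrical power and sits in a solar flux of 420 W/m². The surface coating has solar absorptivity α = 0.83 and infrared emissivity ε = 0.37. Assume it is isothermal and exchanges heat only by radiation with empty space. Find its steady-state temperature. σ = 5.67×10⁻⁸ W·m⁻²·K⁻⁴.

At steady state, absorbed solar power + internal power = radiated power.
Absorbed: α·S·A_cross = 0.83·420·3.530 = 1231 W (cross-section πr²).
Total input = 1231 + 927 = 2158 W.
Radiated: εσ·A_surf·T⁴ with A_surf = 4πr² = 14.12 m².
T⁴ = 2158/(0.37·5.67×10⁻⁸·14.12) = 7.284×10⁹ K⁴.

T ≈ 292 K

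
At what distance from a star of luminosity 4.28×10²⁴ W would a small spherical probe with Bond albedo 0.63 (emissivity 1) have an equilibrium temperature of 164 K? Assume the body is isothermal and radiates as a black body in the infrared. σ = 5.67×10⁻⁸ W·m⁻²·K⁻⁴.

d ≈ 2.77×10¹⁰ m

For an isothermal black-emitting sphere, (1−a)S·πr² = σ·4πr²·T⁴ ⇒ S = 4σT⁴/(1−a).
S = 4·5.67×10⁻⁸·(164)⁴/0.370 = 443.4 W/m².
Flux falls as S = L/(4πd²), so d = √(L/(4πS)) = √(4.28×10²⁴/(4π·443.4)).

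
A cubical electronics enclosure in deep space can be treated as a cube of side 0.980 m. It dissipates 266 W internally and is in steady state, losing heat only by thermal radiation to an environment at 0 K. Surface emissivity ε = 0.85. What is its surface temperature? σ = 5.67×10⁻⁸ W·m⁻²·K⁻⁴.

T ≈ 176 K

Steady state: internal power = radiated power, P = εσA T⁴.
Radiating area A = 6L² = 5.762 m².
T⁴ = P/(εσA) = 266/(0.85·5.67×10⁻⁸·5.762) = 9.578×10⁸ K⁴.
T = (9.578×10⁸)^(1/4).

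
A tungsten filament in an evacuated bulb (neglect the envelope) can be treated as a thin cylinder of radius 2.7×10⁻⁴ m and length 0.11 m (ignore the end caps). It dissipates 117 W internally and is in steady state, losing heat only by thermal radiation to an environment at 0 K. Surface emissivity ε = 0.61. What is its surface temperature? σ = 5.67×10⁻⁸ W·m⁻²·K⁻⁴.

T ≈ 2060 K

Steady state: internal power = radiated power, P = εσA T⁴.
Radiating area A = 2πrL = 1.866×10⁻⁴ m².
T⁴ = P/(εσA) = 117/(0.61·5.67×10⁻⁸·1.866×10⁻⁴) = 1.813×10¹³ K⁴.
T = (1.813×10¹³)^(1/4).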